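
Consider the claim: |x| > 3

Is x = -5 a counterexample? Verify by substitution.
Substitute x = -5 into the relation:
x = -5: LHS = |-5| = 5; 5 > 3 — holds

The claim holds here, so x = -5 is not a counterexample. (A counterexample exists elsewhere, e.g. x = 0.)

Answer: No, x = -5 is not a counterexample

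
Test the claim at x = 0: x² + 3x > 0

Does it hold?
x = 0: LHS = 0² + 3·0 = 0; 0 > 0 — FAILS

The relation fails at x = 0, so x = 0 is a counterexample.

Answer: No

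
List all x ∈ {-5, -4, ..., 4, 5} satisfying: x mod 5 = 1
Holds for: {-4, 1}
Fails for: {-5, -3, -2, -1, 0, 2, 3, 4, 5}

Answer: {-4, 1}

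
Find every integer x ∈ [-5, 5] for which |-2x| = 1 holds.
Track d = LHS − RHS over the integers in [-5, 5]. Equality would need d = 0, but d changes sign only between consecutive integers, jumping over 0:
x = -1: LHS = |-2·(-1)| = |2| = 2; 2 = 1 — FAILS  (d = 1)
x = 0: LHS = |-2·0| = |0| = 0; 0 = 1 — FAILS  (d = -1)
x = 0: LHS = |-2·0| = |0| = 0; 0 = 1 — FAILS  (d = -1)
x = 1: LHS = |-2·1| = |-2| = 2; 2 = 1 — FAILS  (d = 1)
Away from these crossings d keeps a constant sign, and checking every integer in [-5, 5] confirms d ≠ 0 throughout. Hence the two sides are never equal, so the claimed relation (=) fails for every integer in [-5, 5].

Answer: None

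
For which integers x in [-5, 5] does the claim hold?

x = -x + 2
Holds for: {1}
Fails for: {-5, -4, -3, -2, -1, 0, 2, 3, 4, 5}

Answer: {1}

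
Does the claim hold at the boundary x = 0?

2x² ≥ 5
x = 0: LHS = 2·0² = 0; 0 ≥ 5 — FAILS

The relation fails at x = 0, so x = 0 is a counterexample.

Answer: No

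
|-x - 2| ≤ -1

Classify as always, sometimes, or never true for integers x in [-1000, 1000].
An absolute value is never negative, so the left side is ≥ 0 for every x, while the right side is -1. Tightest case in [-1000, 1000] is x = -2:
x = -2: LHS = |-(-2) - 2| = |0| = 0; 0 ≤ -1 — FAILS
Hence LHS − RHS is never zero or negative, i.e. LHS > RHS throughout, so the claimed relation (≤) fails for every integer in [-1000, 1000].

No integer in the range satisfies it.

Answer: Never true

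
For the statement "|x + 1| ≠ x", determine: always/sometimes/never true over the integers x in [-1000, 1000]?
Over all integers in [-1000, 1000], LHS − RHS is always positive; it is smallest at x = 0, where it equals 1:
x = 0: LHS = |0 + 1| = |1| = 1; 1 ≠ 0 — holds
At the ends of the range:
x = -1000: LHS = |(-1000) + 1| = |-999| = 999; 999 ≠ -1000 — holds
x = 1000: LHS = |1000 + 1| = |1001| = 1001; 1001 ≠ 1000 — holds
Hence LHS − RHS is never 0, i.e. the two sides are never equal, so the relation holds for every integer in [-1000, 1000].

No counterexample exists.

Answer: Always true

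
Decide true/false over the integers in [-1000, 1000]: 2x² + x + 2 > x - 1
Over all integers in [-1000, 1000], LHS − RHS is smallest at x = 0, where it equals 3:
x = 0: LHS = 2·0² + 0 + 2 = 2, RHS = 0 - 1 = -1; 2 > -1 — holds
At the ends of the range:
x = -1000: LHS = 2·(-1000)² + (-1000) + 2 = 1999002, RHS = (-1000) - 1 = -1001; 1999002 > -1001 — holds
x = 1000: LHS = 2·1000² + 1000 + 2 = 2001002, RHS = 1000 - 1 = 999; 2001002 > 999 — holds
Hence LHS − RHS is never zero or negative, i.e. LHS > RHS throughout, so the relation holds for every integer in [-1000, 1000].

No counterexample exists.

Answer: True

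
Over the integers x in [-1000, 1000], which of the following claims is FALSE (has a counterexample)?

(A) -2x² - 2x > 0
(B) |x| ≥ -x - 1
(A) x = 0: LHS = -2·0² - 2·0 = 0; 0 > 0 — FAILS

(B) Over all integers in [-1000, 1000], LHS − RHS is smallest at x = 0, where it equals 1:
x = 0: LHS = |0| = 0, RHS = -0 - 1 = -1; 0 ≥ -1 — holds
At the ends of the range:
x = -1000: LHS = |-1000| = 1000, RHS = -(-1000) - 1 = 999; 1000 ≥ 999 — holds
x = 1000: LHS = |1000| = 1000, RHS = -1000 - 1 = -1001; 1000 ≥ -1001 — holds
Hence LHS − RHS is never negative, i.e. LHS ≥ RHS throughout, so the relation holds for every integer in [-1000, 1000].

Only (A) has a counterexample.

Answer: A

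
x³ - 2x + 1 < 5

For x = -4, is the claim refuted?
Substitute x = -4 into the relation:
x = -4: LHS = (-4)³ - 2·(-4) + 1 = -55; -55 < 5 — holds

The claim holds here, so x = -4 is not a counterexample. (A counterexample exists elsewhere, e.g. x = 2.)

Answer: No, x = -4 is not a counterexample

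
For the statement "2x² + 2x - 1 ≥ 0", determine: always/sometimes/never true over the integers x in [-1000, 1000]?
Holds at x = 1: LHS = 2·1² + 2·1 - 1 = 3; 3 ≥ 0 — holds
Fails at x = 0: LHS = 2·0² + 2·0 - 1 = -1; -1 ≥ 0 — FAILS
It is satisfied by some integers in the range but not all.

Answer: Sometimes true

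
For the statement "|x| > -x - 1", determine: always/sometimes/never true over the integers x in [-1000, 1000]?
Over all integers in [-1000, 1000], LHS − RHS is smallest at x = 0, where it equals 1:
x = 0: LHS = |0| = 0, RHS = -0 - 1 = -1; 0 > -1 — holds
At the ends of the range:
x = -1000: LHS = |-1000| = 1000, RHS = -(-1000) - 1 = 999; 1000 > 999 — holds
x = 1000: LHS = |1000| = 1000, RHS = -1000 - 1 = -1001; 1000 > -1001 — holds
Hence LHS − RHS is never zero or negative, i.e. LHS > RHS throughout, so the relation holds for every integer in [-1000, 1000].

No counterexample exists.

Answer: Always true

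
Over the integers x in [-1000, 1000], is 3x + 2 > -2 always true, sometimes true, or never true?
Holds at x = 0: LHS = 3·0 + 2 = 2; 2 > -2 — holds
Fails at x = -2: LHS = 3·(-2) + 2 = -4; -4 > -2 — FAILS
It is satisfied by some integers in the range but not all.

Answer: Sometimes true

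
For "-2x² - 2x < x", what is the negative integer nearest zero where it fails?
Testing negative integers from -1 downward:
x = -1: LHS = -2·(-1)² - 2·(-1) = 0; 0 < -1 — FAILS  ← closest negative counterexample to 0

Answer: x = -1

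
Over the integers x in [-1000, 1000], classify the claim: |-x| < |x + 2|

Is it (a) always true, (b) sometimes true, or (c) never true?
Holds at x = 0: LHS = |-0| = |0| = 0, RHS = |0 + 2| = |2| = 2; 0 < 2 — holds
Fails at x = -1: LHS = |-(-1)| = |1| = 1, RHS = |(-1) + 2| = |1| = 1; 1 < 1 — FAILS
It is satisfied by some integers in the range but not all.

Answer: Sometimes true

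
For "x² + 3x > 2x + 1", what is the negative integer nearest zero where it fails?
Testing negative integers from -1 downward:
x = -1: LHS = (-1)² + 3·(-1) = -2, RHS = 2·(-1) + 1 = -1; -2 > -1 — FAILS  ← closest negative counterexample to 0

Answer: x = -1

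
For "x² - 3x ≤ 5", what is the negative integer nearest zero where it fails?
Testing negative integers from -1 downward:
x = -1: LHS = (-1)² - 3·(-1) = 4; 4 ≤ 5 — holds
x = -2: LHS = (-2)² - 3·(-2) = 10; 10 ≤ 5 — FAILS  ← closest negative counterexample to 0

Answer: x = -2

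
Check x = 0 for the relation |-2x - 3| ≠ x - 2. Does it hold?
x = 0: LHS = |-2·0 - 3| = |-3| = 3, RHS = 0 - 2 = -2; 3 ≠ -2 — holds

The relation is satisfied at x = 0.

Answer: Yes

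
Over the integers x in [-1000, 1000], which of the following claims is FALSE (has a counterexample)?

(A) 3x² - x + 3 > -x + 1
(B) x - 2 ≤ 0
(A) Over all integers in [-1000, 1000], LHS − RHS is smallest at x = 0, where it equals 2:
x = 0: LHS = 3·0² - 0 + 3 = 3, RHS = -0 + 1 = 1; 3 > 1 — holds
At the ends of the range:
x = -1000: LHS = 3·(-1000)² - (-1000) + 3 = 3001003, RHS = -(-1000) + 1 = 1001; 3001003 > 1001 — holds
x = 1000: LHS = 3·1000² - 1000 + 3 = 2999003, RHS = -1000 + 1 = -999; 2999003 > -999 — holds
Hence LHS − RHS is never zero or negative, i.e. LHS > RHS throughout, so the relation holds for every integer in [-1000, 1000].

(B) x = 3: LHS = 3 - 2 = 1; 1 ≤ 0 — FAILS

Only (B) has a counterexample.

Answer: B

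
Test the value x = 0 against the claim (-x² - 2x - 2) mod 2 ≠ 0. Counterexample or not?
Substitute x = 0 into the relation:
x = 0: LHS = (-0² - 2·0 - 2) mod 2 = (-2) mod 2 = 0; 0 ≠ 0 — FAILS

Since the claim fails at x = 0, this value is a counterexample.

Answer: Yes, x = 0 is a counterexample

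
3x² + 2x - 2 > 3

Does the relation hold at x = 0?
x = 0: LHS = 3·0² + 2·0 - 2 = -2; -2 > 3 — FAILS

The relation fails at x = 0, so x = 0 is a counterexample.

Answer: No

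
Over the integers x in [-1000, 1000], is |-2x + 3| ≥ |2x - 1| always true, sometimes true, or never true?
Holds at x = 0: LHS = |-2·0 + 3| = |3| = 3, RHS = |2·0 - 1| = |-1| = 1; 3 ≥ 1 — holds
Fails at x = 2: LHS = |-2·2 + 3| = |-1| = 1, RHS = |2·2 - 1| = |3| = 3; 1 ≥ 3 — FAILS
It is satisfied by some integers in the range but not all.

Answer: Sometimes true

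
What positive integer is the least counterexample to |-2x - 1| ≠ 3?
Testing positive integers:
x = 1: LHS = |-2·1 - 1| = |-3| = 3; 3 ≠ 3 — FAILS  ← smallest positive counterexample

Answer: x = 1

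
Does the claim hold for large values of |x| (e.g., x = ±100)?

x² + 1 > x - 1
x = 100: LHS = 100² + 1 = 10001, RHS = 100 - 1 = 99; 10001 > 99 — holds
x = -100: LHS = (-100)² + 1 = 10001, RHS = (-100) - 1 = -101; 10001 > -101 — holds

Answer: Yes, holds for both x = 100 and x = -100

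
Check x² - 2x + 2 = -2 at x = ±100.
x = 100: LHS = 100² - 2·100 + 2 = 9802; 9802 = -2 — FAILS
x = -100: LHS = (-100)² - 2·(-100) + 2 = 10202; 10202 = -2 — FAILS

Answer: No, fails for both x = 100 and x = -100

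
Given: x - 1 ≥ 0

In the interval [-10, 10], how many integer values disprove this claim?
Counterexamples in [-10, 10]: {-10, -9, -8, -7, -6, -5, -4, -3, -2, -1, 0}.

Counting them gives 11 values.

Answer: 11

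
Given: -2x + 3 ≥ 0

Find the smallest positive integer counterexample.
Testing positive integers:
x = 1: LHS = -2·1 + 3 = 1; 1 ≥ 0 — holds
x = 2: LHS = -2·2 + 3 = -1; -1 ≥ 0 — FAILS  ← smallest positive counterexample

Answer: x = 2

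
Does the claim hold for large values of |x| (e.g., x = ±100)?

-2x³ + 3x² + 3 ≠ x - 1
x = 100: LHS = -2·100³ + 3·100² + 3 = -1969997, RHS = 100 - 1 = 99; -1969997 ≠ 99 — holds
x = -100: LHS = -2·(-100)³ + 3·(-100)² + 3 = 2030003, RHS = (-100) - 1 = -101; 2030003 ≠ -101 — holds

Answer: Yes, holds for both x = 100 and x = -100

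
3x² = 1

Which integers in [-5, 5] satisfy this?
Track d = LHS − RHS over the integers in [-5, 5]. Equality would need d = 0, but d changes sign only between consecutive integers, jumping over 0:
x = -1: LHS = 3·(-1)² = 3; 3 = 1 — FAILS  (d = 2)
x = 0: LHS = 3·0² = 0; 0 = 1 — FAILS  (d = -1)
x = 0: LHS = 3·0² = 0; 0 = 1 — FAILS  (d = -1)
x = 1: LHS = 3·1² = 3; 3 = 1 — FAILS  (d = 2)
Away from these crossings d keeps a constant sign, and checking every integer in [-5, 5] confirms d ≠ 0 throughout. Hence the two sides are never equal, so the claimed relation (=) fails for every integer in [-5, 5].

Answer: None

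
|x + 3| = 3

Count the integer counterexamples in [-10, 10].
Counterexamples in [-10, 10]: {-10, -9, -8, -7, -5, -4, -3, -2, -1, 1, 2, 3, 4, 5, 6, 7, 8, 9, 10}.

Counting them gives 19 values.

Answer: 19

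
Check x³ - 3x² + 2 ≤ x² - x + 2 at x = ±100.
x = 100: LHS = 100³ - 3·100² + 2 = 970002, RHS = 100² - 100 + 2 = 9902; 970002 ≤ 9902 — FAILS
x = -100: LHS = (-100)³ - 3·(-100)² + 2 = -1029998, RHS = (-100)² - (-100) + 2 = 10102; -1029998 ≤ 10102 — holds

Answer: Partially: fails for x = 100, holds for x = -100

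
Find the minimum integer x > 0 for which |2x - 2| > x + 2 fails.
Testing positive integers:
x = 1: LHS = |2·1 - 2| = |0| = 0, RHS = 1 + 2 = 3; 0 > 3 — FAILS  ← smallest positive counterexample

Answer: x = 1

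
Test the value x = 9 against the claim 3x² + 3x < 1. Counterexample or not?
Substitute x = 9 into the relation:
x = 9: LHS = 3·9² + 3·9 = 270; 270 < 1 — FAILS

Since the claim fails at x = 9, this value is a counterexample.

Answer: Yes, x = 9 is a counterexample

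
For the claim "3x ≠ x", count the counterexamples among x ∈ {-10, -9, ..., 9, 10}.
Counterexamples in [-10, 10]: {0}.

Counting them gives 1 values.

Answer: 1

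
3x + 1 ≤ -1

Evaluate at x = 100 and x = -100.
x = 100: LHS = 3·100 + 1 = 301; 301 ≤ -1 — FAILS
x = -100: LHS = 3·(-100) + 1 = -299; -299 ≤ -1 — holds

Answer: Partially: fails for x = 100, holds for x = -100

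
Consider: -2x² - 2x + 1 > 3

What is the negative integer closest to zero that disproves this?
Testing negative integers from -1 downward:
x = -1: LHS = -2·(-1)² - 2·(-1) + 1 = 1; 1 > 3 — FAILS  ← closest negative counterexample to 0

Answer: x = -1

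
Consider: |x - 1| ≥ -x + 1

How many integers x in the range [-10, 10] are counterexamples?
Over all integers in [-10, 10], LHS − RHS is smallest at x = 0, where it equals 0:
x = 0: LHS = |0 - 1| = |-1| = 1, RHS = -0 + 1 = 1; 1 ≥ 1 — holds
At the ends of the range:
x = -10: LHS = |(-10) - 1| = |-11| = 11, RHS = -(-10) + 1 = 11; 11 ≥ 11 — holds
x = 10: LHS = |10 - 1| = |9| = 9, RHS = -10 + 1 = -9; 9 ≥ -9 — holds
Hence LHS − RHS is never negative, i.e. LHS ≥ RHS throughout, so the relation holds for every integer in [-10, 10].

No counterexample appears in that range.

Answer: 0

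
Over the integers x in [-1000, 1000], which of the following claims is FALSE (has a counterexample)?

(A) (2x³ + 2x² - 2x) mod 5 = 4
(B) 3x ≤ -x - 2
(A) x = 0: LHS = (2·0³ + 2·0² - 2·0) mod 5 = 0 mod 5 = 0; 0 = 4 — FAILS
(B) x = 0: LHS = 3·0 = 0, RHS = -0 - 2 = -2; 0 ≤ -2 — FAILS

Answer: Both A and B are false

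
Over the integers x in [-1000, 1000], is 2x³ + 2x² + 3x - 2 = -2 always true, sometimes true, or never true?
Holds at x = 0: LHS = 2·0³ + 2·0² + 3·0 - 2 = -2; -2 = -2 — holds
Fails at x = 1: LHS = 2·1³ + 2·1² + 3·1 - 2 = 5; 5 = -2 — FAILS
It is satisfied by some integers in the range but not all.

Answer: Sometimes true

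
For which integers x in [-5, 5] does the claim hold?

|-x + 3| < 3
Holds for: {1, 2, 3, 4, 5}
Fails for: {-5, -4, -3, -2, -1, 0}

Answer: {1, 2, 3, 4, 5}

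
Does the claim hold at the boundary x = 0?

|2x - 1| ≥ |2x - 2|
x = 0: LHS = |2·0 - 1| = |-1| = 1, RHS = |2·0 - 2| = |-2| = 2; 1 ≥ 2 — FAILS

The relation fails at x = 0, so x = 0 is a counterexample.

Answer: No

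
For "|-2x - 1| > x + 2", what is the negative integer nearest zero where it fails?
Testing negative integers from -1 downward:
x = -1: LHS = |-2·(-1) - 1| = |1| = 1, RHS = (-1) + 2 = 1; 1 > 1 — FAILS  ← closest negative counterexample to 0

Answer: x = -1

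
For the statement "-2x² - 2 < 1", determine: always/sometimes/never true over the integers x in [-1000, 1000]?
Over all integers in [-1000, 1000], LHS − RHS is largest at x = 0, where it equals -3:
x = 0: LHS = -2·0² - 2 = -2; -2 < 1 — holds
At the ends of the range:
x = -1000: LHS = -2·(-1000)² - 2 = -2000002; -2000002 < 1 — holds
x = 1000: LHS = -2·1000² - 2 = -2000002; -2000002 < 1 — holds
Hence LHS − RHS is never zero or positive, i.e. LHS < RHS throughout, so the relation holds for every integer in [-1000, 1000].

No counterexample exists.

Answer: Always true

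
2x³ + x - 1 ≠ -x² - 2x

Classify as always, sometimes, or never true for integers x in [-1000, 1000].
Track d = LHS − RHS over the integers in [-1000, 1000]. Equality would need d = 0, but d changes sign only between consecutive integers, jumping over 0:
x = 0: LHS = 2·0³ + 0 - 1 = -1, RHS = -0² - 2·0 = 0; -1 ≠ 0 — holds  (d = -1)
x = 1: LHS = 2·1³ + 1 - 1 = 2, RHS = -1² - 2·1 = -3; 2 ≠ -3 — holds  (d = 5)
Away from these crossings d keeps a constant sign, and checking every integer in [-1000, 1000] confirms d ≠ 0 throughout. Hence the two sides are never equal, so the relation holds for every integer in [-1000, 1000].

No counterexample exists.

Answer: Always true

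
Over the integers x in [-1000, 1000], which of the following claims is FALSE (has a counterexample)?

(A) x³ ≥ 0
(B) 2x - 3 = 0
(A) x = -1: LHS = (-1)³ = -1; -1 ≥ 0 — FAILS
(B) x = 0: LHS = 2·0 - 3 = -3; -3 = 0 — FAILS

Answer: Both A and B are false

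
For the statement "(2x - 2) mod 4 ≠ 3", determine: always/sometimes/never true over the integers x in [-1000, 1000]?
For a polynomial with integer coefficients, its value mod 4 depends only on x mod 4, so it suffices to check one representative of each residue class, x = 0, 1, 2, 3:
x = 0: LHS = (2·0 - 2) mod 4 = (-2) mod 4 = 2; 2 ≠ 3 — holds
x = 1: LHS = (2·1 - 2) mod 4 = 0 mod 4 = 0; 0 ≠ 3 — holds
x = 2: LHS = (2·2 - 2) mod 4 = 2 mod 4 = 2; 2 ≠ 3 — holds
x = 3: LHS = (2·3 - 2) mod 4 = 4 mod 4 = 0; 0 ≠ 3 — holds
The relation holds in every residue class, so the relation holds for every integer in [-1000, 1000].

No counterexample exists.

Answer: Always true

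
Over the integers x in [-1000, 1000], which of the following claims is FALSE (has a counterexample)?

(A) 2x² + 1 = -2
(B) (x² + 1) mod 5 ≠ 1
(A) x = 0: LHS = 2·0² + 1 = 1; 1 = -2 — FAILS
(B) x = 0: LHS = (0² + 1) mod 5 = 1 mod 5 = 1; 1 ≠ 1 — FAILS

Answer: Both A and B are false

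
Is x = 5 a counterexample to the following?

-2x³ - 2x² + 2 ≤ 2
Substitute x = 5 into the relation:
x = 5: LHS = -2·5³ - 2·5² + 2 = -298; -298 ≤ 2 — holds

The claim holds here, so x = 5 is not a counterexample. (A counterexample exists elsewhere, e.g. x = -2.)

Answer: No, x = 5 is not a counterexample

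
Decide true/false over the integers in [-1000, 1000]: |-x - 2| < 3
The claim fails at x = 1:
x = 1: LHS = |-1 - 2| = |-3| = 3; 3 < 3 — FAILS

Because a single integer refutes it, the statement is false.

Answer: False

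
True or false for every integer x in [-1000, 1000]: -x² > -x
The claim fails at x = 0:
x = 0: LHS = -0² = 0, RHS = -0 = 0; 0 > 0 — FAILS

Because a single integer refutes it, the statement is false.

Answer: False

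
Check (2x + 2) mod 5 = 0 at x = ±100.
x = 100: LHS = (2·100 + 2) mod 5 = 202 mod 5 = 2; 2 = 0 — FAILS
x = -100: LHS = (2·(-100) + 2) mod 5 = (-198) mod 5 = 2; 2 = 0 — FAILS

Answer: No, fails for both x = 100 and x = -100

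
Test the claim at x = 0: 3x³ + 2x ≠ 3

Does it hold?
x = 0: LHS = 3·0³ + 2·0 = 0; 0 ≠ 3 — holds

The relation is satisfied at x = 0.

Answer: Yes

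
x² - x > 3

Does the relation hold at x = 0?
x = 0: LHS = 0² - 0 = 0; 0 > 3 — FAILS

The relation fails at x = 0, so x = 0 is a counterexample.

Answer: No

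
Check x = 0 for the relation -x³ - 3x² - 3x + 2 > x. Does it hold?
x = 0: LHS = -0³ - 3·0² - 3·0 + 2 = 2; 2 > 0 — holds

The relation is satisfied at x = 0.

Answer: Yes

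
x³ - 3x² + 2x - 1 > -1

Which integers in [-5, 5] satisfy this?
Holds for: {3, 4, 5}
Fails for: {-5, -4, -3, -2, -1, 0, 1, 2}

Answer: {3, 4, 5}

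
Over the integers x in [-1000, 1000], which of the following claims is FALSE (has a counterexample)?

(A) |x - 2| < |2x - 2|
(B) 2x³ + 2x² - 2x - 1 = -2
(A) x = 0: LHS = |0 - 2| = |-2| = 2, RHS = |2·0 - 2| = |-2| = 2; 2 < 2 — FAILS
(B) x = 0: LHS = 2·0³ + 2·0² - 2·0 - 1 = -1; -1 = -2 — FAILS

Answer: Both A and B are false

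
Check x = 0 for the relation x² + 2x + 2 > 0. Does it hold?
x = 0: LHS = 0² + 2·0 + 2 = 2; 2 > 0 — holds

The relation is satisfied at x = 0.

Answer: Yes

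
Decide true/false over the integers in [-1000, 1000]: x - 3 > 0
The claim fails at x = 0:
x = 0: LHS = 0 - 3 = -3; -3 > 0 — FAILS

Because a single integer refutes it, the statement is false.

Answer: False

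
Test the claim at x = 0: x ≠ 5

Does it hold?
x = 0: 0 ≠ 5 — holds

The relation is satisfied at x = 0.

Answer: Yes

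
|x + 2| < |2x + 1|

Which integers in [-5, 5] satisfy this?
Holds for: {-5, -4, -3, -2, 2, 3, 4, 5}
Fails for: {-1, 0, 1}

Answer: {-5, -4, -3, -2, 2, 3, 4, 5}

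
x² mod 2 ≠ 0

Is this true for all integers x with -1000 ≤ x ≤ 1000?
The claim fails at x = 0:
x = 0: LHS = (0²) mod 2 = 0 mod 2 = 0; 0 ≠ 0 — FAILS

Because a single integer refutes it, the statement is false.

Answer: False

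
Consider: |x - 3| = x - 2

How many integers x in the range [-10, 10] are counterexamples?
Counterexamples in [-10, 10]: {-10, -9, -8, -7, -6, -5, -4, -3, -2, -1, 0, 1, 2, 3, 4, 5, 6, 7, 8, 9, 10}.

Counting them gives 21 values.

Answer: 21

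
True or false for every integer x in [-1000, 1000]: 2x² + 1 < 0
The claim fails at x = 0:
x = 0: LHS = 2·0² + 1 = 1; 1 < 0 — FAILS

Because a single integer refutes it, the statement is false.

Answer: False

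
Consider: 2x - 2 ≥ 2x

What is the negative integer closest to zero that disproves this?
Testing negative integers from -1 downward:
x = -1: LHS = 2·(-1) - 2 = -4, RHS = 2·(-1) = -2; -4 ≥ -2 — FAILS  ← closest negative counterexample to 0

Answer: x = -1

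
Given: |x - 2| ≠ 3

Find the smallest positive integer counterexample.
Testing positive integers:
x = 1: LHS = |1 - 2| = |-1| = 1; 1 ≠ 3 — holds
x = 2: LHS = |2 - 2| = |0| = 0; 0 ≠ 3 — holds
x = 3: LHS = |3 - 2| = |1| = 1; 1 ≠ 3 — holds
x = 4: LHS = |4 - 2| = |2| = 2; 2 ≠ 3 — holds
x = 5: LHS = |5 - 2| = |3| = 3; 3 ≠ 3 — FAILS  ← smallest positive counterexample

Answer: x = 5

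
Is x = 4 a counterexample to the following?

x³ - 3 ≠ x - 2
Substitute x = 4 into the relation:
x = 4: LHS = 4³ - 3 = 61, RHS = 4 - 2 = 2; 61 ≠ 2 — holds

The relation holds at x = 4, so it is not a counterexample.

Answer: No, x = 4 is not a counterexample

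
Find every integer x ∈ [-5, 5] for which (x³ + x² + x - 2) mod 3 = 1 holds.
Holds for: {-5, -3, -2, 0, 1, 3, 4}
Fails for: {-4, -1, 2, 5}

Answer: {-5, -3, -2, 0, 1, 3, 4}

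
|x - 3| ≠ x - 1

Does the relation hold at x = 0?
x = 0: LHS = |0 - 3| = |-3| = 3, RHS = 0 - 1 = -1; 3 ≠ -1 — holds

The relation is satisfied at x = 0.

Answer: Yes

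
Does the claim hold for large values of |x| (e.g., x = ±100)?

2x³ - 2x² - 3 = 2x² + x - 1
x = 100: LHS = 2·100³ - 2·100² - 3 = 1979997, RHS = 2·100² + 100 - 1 = 20099; 1979997 = 20099 — FAILS
x = -100: LHS = 2·(-100)³ - 2·(-100)² - 3 = -2020003, RHS = 2·(-100)² + (-100) - 1 = 19899; -2020003 = 19899 — FAILS

Answer: No, fails for both x = 100 and x = -100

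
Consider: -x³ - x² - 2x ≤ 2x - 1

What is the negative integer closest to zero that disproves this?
Testing negative integers from -1 downward:
x = -1: LHS = -(-1)³ - (-1)² - 2·(-1) = 2, RHS = 2·(-1) - 1 = -3; 2 ≤ -3 — FAILS  ← closest negative counterexample to 0

Answer: x = -1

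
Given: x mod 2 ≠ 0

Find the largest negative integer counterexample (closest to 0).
Testing negative integers from -1 downward:
x = -1: LHS = (-1) mod 2 = 1; 1 ≠ 0 — holds
x = -2: LHS = (-2) mod 2 = 0; 0 ≠ 0 — FAILS  ← closest negative counterexample to 0

Answer: x = -2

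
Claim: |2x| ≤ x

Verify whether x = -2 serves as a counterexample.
Substitute x = -2 into the relation:
x = -2: LHS = |2·(-2)| = |-4| = 4; 4 ≤ -2 — FAILS

Since the claim fails at x = -2, this value is a counterexample.

Answer: Yes, x = -2 is a counterexample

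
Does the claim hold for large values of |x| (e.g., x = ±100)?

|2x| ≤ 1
x = 100: LHS = |2·100| = |200| = 200; 200 ≤ 1 — FAILS
x = -100: LHS = |2·(-100)| = |-200| = 200; 200 ≤ 1 — FAILS

Answer: No, fails for both x = 100 and x = -100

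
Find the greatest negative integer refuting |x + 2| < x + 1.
Testing negative integers from -1 downward:
x = -1: LHS = |(-1) + 2| = |1| = 1, RHS = (-1) + 1 = 0; 1 < 0 — FAILS  ← closest negative counterexample to 0

Answer: x = -1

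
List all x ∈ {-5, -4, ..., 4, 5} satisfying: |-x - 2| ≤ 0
Holds for: {-2}
Fails for: {-5, -4, -3, -1, 0, 1, 2, 3, 4, 5}

Answer: {-2}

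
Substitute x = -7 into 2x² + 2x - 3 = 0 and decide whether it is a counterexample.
Substitute x = -7 into the relation:
x = -7: LHS = 2·(-7)² + 2·(-7) - 3 = 81; 81 = 0 — FAILS

Since the claim fails at x = -7, this value is a counterexample.

Answer: Yes, x = -7 is a counterexample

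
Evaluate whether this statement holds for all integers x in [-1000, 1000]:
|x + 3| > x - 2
Over all integers in [-1000, 1000], LHS − RHS is smallest at x = 0, where it equals 5:
x = 0: LHS = |0 + 3| = |3| = 3, RHS = 0 - 2 = -2; 3 > -2 — holds
At the ends of the range:
x = -1000: LHS = |(-1000) + 3| = |-997| = 997, RHS = (-1000) - 2 = -1002; 997 > -1002 — holds
x = 1000: LHS = |1000 + 3| = |1003| = 1003, RHS = 1000 - 2 = 998; 1003 > 998 — holds
Hence LHS − RHS is never zero or negative, i.e. LHS > RHS throughout, so the relation holds for every integer in [-1000, 1000].

No counterexample exists.

Answer: True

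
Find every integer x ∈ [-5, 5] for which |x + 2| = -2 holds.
An absolute value is never negative, so the left side is ≥ 0 for every x, while the right side is -2. Tightest case in [-5, 5] is x = -2:
x = -2: LHS = |(-2) + 2| = |0| = 0; 0 = -2 — FAILS
Hence LHS − RHS is never 0, i.e. the two sides are never equal, so the claimed relation (=) fails for every integer in [-5, 5].

Answer: None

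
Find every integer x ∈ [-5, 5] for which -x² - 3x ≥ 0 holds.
Holds for: {-3, -2, -1, 0}
Fails for: {-5, -4, 1, 2, 3, 4, 5}

Answer: {-3, -2, -1, 0}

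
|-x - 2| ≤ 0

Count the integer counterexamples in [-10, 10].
Counterexamples in [-10, 10]: {-10, -9, -8, -7, -6, -5, -4, -3, -1, 0, 1, 2, 3, 4, 5, 6, 7, 8, 9, 10}.

Counting them gives 20 values.

Answer: 20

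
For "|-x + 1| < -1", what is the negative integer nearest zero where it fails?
Testing negative integers from -1 downward:
x = -1: LHS = |-(-1) + 1| = |2| = 2; 2 < -1 — FAILS  ← closest negative counterexample to 0

Answer: x = -1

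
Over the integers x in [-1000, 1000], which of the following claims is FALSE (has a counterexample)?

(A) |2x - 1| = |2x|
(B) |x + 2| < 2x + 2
(A) x = 0: LHS = |2·0 - 1| = |-1| = 1, RHS = |2·0| = |0| = 0; 1 = 0 — FAILS
(B) x = 0: LHS = |0 + 2| = |2| = 2, RHS = 2·0 + 2 = 2; 2 < 2 — FAILS

Answer: Both A and B are false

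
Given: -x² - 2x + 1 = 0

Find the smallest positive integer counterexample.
Testing positive integers:
x = 1: LHS = -1² - 2·1 + 1 = -2; -2 = 0 — FAILS  ← smallest positive counterexample

Answer: x = 1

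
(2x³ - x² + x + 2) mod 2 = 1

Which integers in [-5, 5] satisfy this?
For a polynomial with integer coefficients, its value mod 2 depends only on x mod 2, so it suffices to check one representative of each residue class, x = 0, 1:
x = 0: LHS = (2·0³ - 0² + 0 + 2) mod 2 = 2 mod 2 = 0; 0 = 1 — FAILS
x = 1: LHS = (2·1³ - 1² + 1 + 2) mod 2 = 4 mod 2 = 0; 0 = 1 — FAILS
The relation fails in every residue class, so the claimed relation (=) fails for every integer in [-5, 5].

Answer: None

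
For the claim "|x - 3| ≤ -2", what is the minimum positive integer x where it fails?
Testing positive integers:
x = 1: LHS = |1 - 3| = |-2| = 2; 2 ≤ -2 — FAILS  ← smallest positive counterexample

Answer: x = 1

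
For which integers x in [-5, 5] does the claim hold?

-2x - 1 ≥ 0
Holds for: {-5, -4, -3, -2, -1}
Fails for: {0, 1, 2, 3, 4, 5}

Answer: {-5, -4, -3, -2, -1}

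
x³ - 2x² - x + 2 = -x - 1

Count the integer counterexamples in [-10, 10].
Counterexamples in [-10, 10]: {-10, -9, -8, -7, -6, -5, -4, -3, -2, 0, 1, 2, 3, 4, 5, 6, 7, 8, 9, 10}.

Counting them gives 20 values.

Answer: 20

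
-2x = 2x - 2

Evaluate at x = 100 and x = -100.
x = 100: LHS = -2·100 = -200, RHS = 2·100 - 2 = 198; -200 = 198 — FAILS
x = -100: LHS = -2·(-100) = 200, RHS = 2·(-100) - 2 = -202; 200 = -202 — FAILS

Answer: No, fails for both x = 100 and x = -100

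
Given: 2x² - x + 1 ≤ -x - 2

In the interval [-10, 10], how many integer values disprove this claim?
Counterexamples in [-10, 10]: {-10, -9, -8, -7, -6, -5, -4, -3, -2, -1, 0, 1, 2, 3, 4, 5, 6, 7, 8, 9, 10}.

Counting them gives 21 values.

Answer: 21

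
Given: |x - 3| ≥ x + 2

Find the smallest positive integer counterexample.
Testing positive integers:
x = 1: LHS = |1 - 3| = |-2| = 2, RHS = 1 + 2 = 3; 2 ≥ 3 — FAILS  ← smallest positive counterexample

Answer: x = 1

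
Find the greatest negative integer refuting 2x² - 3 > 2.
Testing negative integers from -1 downward:
x = -1: LHS = 2·(-1)² - 3 = -1; -1 > 2 — FAILS  ← closest negative counterexample to 0

Answer: x = -1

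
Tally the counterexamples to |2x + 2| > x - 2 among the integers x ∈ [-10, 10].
Over all integers in [-10, 10], LHS − RHS is smallest at x = -1, where it equals 3:
x = -1: LHS = |2·(-1) + 2| = |0| = 0, RHS = (-1) - 2 = -3; 0 > -3 — holds
At the ends of the range:
x = -10: LHS = |2·(-10) + 2| = |-18| = 18, RHS = (-10) - 2 = -12; 18 > -12 — holds
x = 10: LHS = |2·10 + 2| = |22| = 22, RHS = 10 - 2 = 8; 22 > 8 — holds
Hence LHS − RHS is never zero or negative, i.e. LHS > RHS throughout, so the relation holds for every integer in [-10, 10].

No counterexample appears in that range.

Answer: 0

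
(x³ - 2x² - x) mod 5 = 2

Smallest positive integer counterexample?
Testing positive integers:
x = 1: LHS = (1³ - 2·1² - 1) mod 5 = (-2) mod 5 = 3; 3 = 2 — FAILS  ← smallest positive counterexample

Answer: x = 1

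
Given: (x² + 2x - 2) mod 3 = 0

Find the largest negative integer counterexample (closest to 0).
Testing negative integers from -1 downward:
x = -1: LHS = ((-1)² + 2·(-1) - 2) mod 3 = (-3) mod 3 = 0; 0 = 0 — holds
x = -2: LHS = ((-2)² + 2·(-2) - 2) mod 3 = (-2) mod 3 = 1; 1 = 0 — FAILS  ← closest negative counterexample to 0

Answer: x = -2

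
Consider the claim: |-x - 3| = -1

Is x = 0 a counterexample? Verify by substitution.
Substitute x = 0 into the relation:
x = 0: LHS = |-0 - 3| = |-3| = 3; 3 = -1 — FAILS

Since the claim fails at x = 0, this value is a counterexample.

Answer: Yes, x = 0 is a counterexample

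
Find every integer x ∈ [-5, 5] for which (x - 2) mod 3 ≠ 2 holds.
Holds for: {-4, -3, -1, 0, 2, 3, 5}
Fails for: {-5, -2, 1, 4}

Answer: {-4, -3, -1, 0, 2, 3, 5}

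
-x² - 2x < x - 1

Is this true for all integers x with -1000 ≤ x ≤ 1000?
The claim fails at x = 0:
x = 0: LHS = -0² - 2·0 = 0, RHS = 0 - 1 = -1; 0 < -1 — FAILS

Because a single integer refutes it, the statement is false.

Answer: False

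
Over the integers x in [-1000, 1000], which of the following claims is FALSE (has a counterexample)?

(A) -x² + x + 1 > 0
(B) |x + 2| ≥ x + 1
(A) x = -1: LHS = -(-1)² + (-1) + 1 = -1; -1 > 0 — FAILS

(B) Over all integers in [-1000, 1000], LHS − RHS is smallest at x = 0, where it equals 1:
x = 0: LHS = |0 + 2| = |2| = 2, RHS = 0 + 1 = 1; 2 ≥ 1 — holds
At the ends of the range:
x = -1000: LHS = |(-1000) + 2| = |-998| = 998, RHS = (-1000) + 1 = -999; 998 ≥ -999 — holds
x = 1000: LHS = |1000 + 2| = |1002| = 1002, RHS = 1000 + 1 = 1001; 1002 ≥ 1001 — holds
Hence LHS − RHS is never negative, i.e. LHS ≥ RHS throughout, so the relation holds for every integer in [-1000, 1000].

Only (A) has a counterexample.

Answer: A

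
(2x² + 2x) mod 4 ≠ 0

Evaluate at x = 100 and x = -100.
x = 100: LHS = (2·100² + 2·100) mod 4 = 20200 mod 4 = 0; 0 ≠ 0 — FAILS
x = -100: LHS = (2·(-100)² + 2·(-100)) mod 4 = 19800 mod 4 = 0; 0 ≠ 0 — FAILS

Answer: No, fails for both x = 100 and x = -100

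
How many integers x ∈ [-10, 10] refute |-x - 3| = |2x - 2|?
Counterexamples in [-10, 10]: {-10, -9, -8, -7, -6, -5, -4, -3, -2, -1, 0, 1, 2, 3, 4, 6, 7, 8, 9, 10}.

Counting them gives 20 values.

Answer: 20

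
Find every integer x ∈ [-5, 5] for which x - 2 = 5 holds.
Over all integers in [-5, 5], LHS − RHS is always negative; it is closest to 0 at x = 5, where it equals -2:
x = 5: LHS = 5 - 2 = 3; 3 = 5 — FAILS
At the ends of the range:
x = -5: LHS = (-5) - 2 = -7; -7 = 5 — FAILS
Hence LHS − RHS is never 0, i.e. the two sides are never equal, so the claimed relation (=) fails for every integer in [-5, 5].

Answer: None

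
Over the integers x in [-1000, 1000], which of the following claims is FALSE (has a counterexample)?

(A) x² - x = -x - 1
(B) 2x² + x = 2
(A) x = 0: LHS = 0² - 0 = 0, RHS = -0 - 1 = -1; 0 = -1 — FAILS
(B) x = 0: LHS = 2·0² + 0 = 0; 0 = 2 — FAILS

Answer: Both A and B are false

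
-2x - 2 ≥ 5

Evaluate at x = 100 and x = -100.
x = 100: LHS = -2·100 - 2 = -202; -202 ≥ 5 — FAILS
x = -100: LHS = -2·(-100) - 2 = 198; 198 ≥ 5 — holds

Answer: Partially: fails for x = 100, holds for x = -100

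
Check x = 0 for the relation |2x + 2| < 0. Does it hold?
x = 0: LHS = |2·0 + 2| = |2| = 2; 2 < 0 — FAILS

The relation fails at x = 0, so x = 0 is a counterexample.

Answer: No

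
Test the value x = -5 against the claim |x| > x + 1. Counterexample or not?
Substitute x = -5 into the relation:
x = -5: LHS = |-5| = 5, RHS = (-5) + 1 = -4; 5 > -4 — holds

The claim holds here, so x = -5 is not a counterexample. (A counterexample exists elsewhere, e.g. x = 0.)

Answer: No, x = -5 is not a counterexample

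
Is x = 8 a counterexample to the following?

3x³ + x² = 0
Substitute x = 8 into the relation:
x = 8: LHS = 3·8³ + 8² = 1600; 1600 = 0 — FAILS

Since the claim fails at x = 8, this value is a counterexample.

Answer: Yes, x = 8 is a counterexample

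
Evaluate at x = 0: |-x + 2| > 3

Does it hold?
x = 0: LHS = |-0 + 2| = |2| = 2; 2 > 3 — FAILS

The relation fails at x = 0, so x = 0 is a counterexample.

Answer: No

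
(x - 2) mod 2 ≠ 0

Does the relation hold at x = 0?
x = 0: LHS = (0 - 2) mod 2 = (-2) mod 2 = 0; 0 ≠ 0 — FAILS

The relation fails at x = 0, so x = 0 is a counterexample.

Answer: No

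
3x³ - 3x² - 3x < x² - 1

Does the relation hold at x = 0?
x = 0: LHS = 3·0³ - 3·0² - 3·0 = 0, RHS = 0² - 1 = -1; 0 < -1 — FAILS

The relation fails at x = 0, so x = 0 is a counterexample.

Answer: No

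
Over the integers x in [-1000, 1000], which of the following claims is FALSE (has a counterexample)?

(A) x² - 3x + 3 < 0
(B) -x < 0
(A) x = 0: LHS = 0² - 3·0 + 3 = 3; 3 < 0 — FAILS
(B) x = 0: LHS = -0 = 0; 0 < 0 — FAILS

Answer: Both A and B are false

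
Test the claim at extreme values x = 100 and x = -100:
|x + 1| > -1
x = 100: LHS = |100 + 1| = |101| = 101; 101 > -1 — holds
x = -100: LHS = |(-100) + 1| = |-99| = 99; 99 > -1 — holds

Answer: Yes, holds for both x = 100 and x = -100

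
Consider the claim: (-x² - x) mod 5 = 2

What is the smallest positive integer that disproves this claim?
Testing positive integers:
x = 1: LHS = (-1² - 1) mod 5 = (-2) mod 5 = 3; 3 = 2 — FAILS  ← smallest positive counterexample

Answer: x = 1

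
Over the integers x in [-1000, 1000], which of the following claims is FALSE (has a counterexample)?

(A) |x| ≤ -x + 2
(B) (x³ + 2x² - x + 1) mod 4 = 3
(A) x = 2: LHS = |2| = 2, RHS = -2 + 2 = 0; 2 ≤ 0 — FAILS
(B) x = 0: LHS = (0³ + 2·0² - 0 + 1) mod 4 = 1 mod 4 = 1; 1 = 3 — FAILS

Answer: Both A and B are false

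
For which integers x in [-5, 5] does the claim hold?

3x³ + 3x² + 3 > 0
Holds for: {-1, 0, 1, 2, 3, 4, 5}
Fails for: {-5, -4, -3, -2}

Answer: {-1, 0, 1, 2, 3, 4, 5}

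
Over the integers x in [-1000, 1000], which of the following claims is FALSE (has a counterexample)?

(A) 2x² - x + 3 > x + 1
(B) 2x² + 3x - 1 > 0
(A) Over all integers in [-1000, 1000], LHS − RHS is smallest at x = 0, where it equals 2:
x = 0: LHS = 2·0² - 0 + 3 = 3, RHS = 0 + 1 = 1; 3 > 1 — holds
At the ends of the range:
x = -1000: LHS = 2·(-1000)² - (-1000) + 3 = 2001003, RHS = (-1000) + 1 = -999; 2001003 > -999 — holds
x = 1000: LHS = 2·1000² - 1000 + 3 = 1999003, RHS = 1000 + 1 = 1001; 1999003 > 1001 — holds
Hence LHS − RHS is never zero or negative, i.e. LHS > RHS throughout, so the relation holds for every integer in [-1000, 1000].

(B) x = 0: LHS = 2·0² + 3·0 - 1 = -1; -1 > 0 — FAILS

Only (B) has a counterexample.

Answer: B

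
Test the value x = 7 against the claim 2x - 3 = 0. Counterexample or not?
Substitute x = 7 into the relation:
x = 7: LHS = 2·7 - 3 = 11; 11 = 0 — FAILS

Since the claim fails at x = 7, this value is a counterexample.

Answer: Yes, x = 7 is a counterexample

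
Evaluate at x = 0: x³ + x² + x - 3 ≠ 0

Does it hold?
x = 0: LHS = 0³ + 0² + 0 - 3 = -3; -3 ≠ 0 — holds

The relation is satisfied at x = 0.

Answer: Yes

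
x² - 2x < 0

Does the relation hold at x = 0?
x = 0: LHS = 0² - 2·0 = 0; 0 < 0 — FAILS

The relation fails at x = 0, so x = 0 is a counterexample.

Answer: No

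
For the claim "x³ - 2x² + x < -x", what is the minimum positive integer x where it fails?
Testing positive integers:
x = 1: LHS = 1³ - 2·1² + 1 = 0; 0 < -1 — FAILS  ← smallest positive counterexample

Answer: x = 1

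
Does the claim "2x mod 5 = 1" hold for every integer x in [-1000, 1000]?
The claim fails at x = 0:
x = 0: LHS = (2·0) mod 5 = 0 mod 5 = 0; 0 = 1 — FAILS

Because a single integer refutes it, the statement is false.

Answer: False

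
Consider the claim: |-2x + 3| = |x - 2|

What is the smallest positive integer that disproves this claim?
Testing positive integers:
x = 1: LHS = |-2·1 + 3| = |1| = 1, RHS = |1 - 2| = |-1| = 1; 1 = 1 — holds
x = 2: LHS = |-2·2 + 3| = |-1| = 1, RHS = |2 - 2| = |0| = 0; 1 = 0 — FAILS  ← smallest positive counterexample

Answer: x = 2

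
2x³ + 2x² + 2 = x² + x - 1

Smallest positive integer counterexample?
Testing positive integers:
x = 1: LHS = 2·1³ + 2·1² + 2 = 6, RHS = 1² + 1 - 1 = 1; 6 = 1 — FAILS  ← smallest positive counterexample

Answer: x = 1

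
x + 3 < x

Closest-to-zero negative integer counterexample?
Testing negative integers from -1 downward:
x = -1: LHS = (-1) + 3 = 2; 2 < -1 — FAILS  ← closest negative counterexample to 0

Answer: x = -1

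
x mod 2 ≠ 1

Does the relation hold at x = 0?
x = 0: LHS = 0 mod 2 = 0; 0 ≠ 1 — holds

The relation is satisfied at x = 0.

Answer: Yes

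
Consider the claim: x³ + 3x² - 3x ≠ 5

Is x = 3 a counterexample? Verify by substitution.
Substitute x = 3 into the relation:
x = 3: LHS = 3³ + 3·3² - 3·3 = 45; 45 ≠ 5 — holds

The claim holds here, so x = 3 is not a counterexample. (A counterexample exists elsewhere, e.g. x = -1.)

Answer: No, x = 3 is not a counterexample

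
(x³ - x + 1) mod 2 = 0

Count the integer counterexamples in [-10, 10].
Counterexamples in [-10, 10]: {-10, -9, -8, -7, -6, -5, -4, -3, -2, -1, 0, 1, 2, 3, 4, 5, 6, 7, 8, 9, 10}.

Counting them gives 21 values.

Answer: 21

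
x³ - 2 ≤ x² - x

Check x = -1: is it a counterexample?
Substitute x = -1 into the relation:
x = -1: LHS = (-1)³ - 2 = -3, RHS = (-1)² - (-1) = 2; -3 ≤ 2 — holds

The claim holds here, so x = -1 is not a counterexample. (A counterexample exists elsewhere, e.g. x = 2.)

Answer: No, x = -1 is not a counterexample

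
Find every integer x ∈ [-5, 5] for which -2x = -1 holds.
Track d = LHS − RHS over the integers in [-5, 5]. Equality would need d = 0, but d changes sign only between consecutive integers, jumping over 0:
x = 0: LHS = -2·0 = 0; 0 = -1 — FAILS  (d = 1)
x = 1: LHS = -2·1 = -2; -2 = -1 — FAILS  (d = -1)
Away from these crossings d keeps a constant sign, and checking every integer in [-5, 5] confirms d ≠ 0 throughout. Hence the two sides are never equal, so the claimed relation (=) fails for every integer in [-5, 5].

Answer: None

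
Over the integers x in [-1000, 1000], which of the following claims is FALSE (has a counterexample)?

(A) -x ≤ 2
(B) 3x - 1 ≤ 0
(A) x = -3: LHS = -(-3) = 3; 3 ≤ 2 — FAILS
(B) x = 1: LHS = 3·1 - 1 = 2; 2 ≤ 0 — FAILS

Answer: Both A and B are false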